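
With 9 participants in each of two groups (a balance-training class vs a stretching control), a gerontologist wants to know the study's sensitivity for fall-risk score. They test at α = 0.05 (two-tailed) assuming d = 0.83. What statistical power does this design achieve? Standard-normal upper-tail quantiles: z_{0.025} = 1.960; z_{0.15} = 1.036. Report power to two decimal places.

power ≈ 0.42

For two equal groups, power = Φ(d·√(n/2) − z_{α/2}).
d·√(n/2) = 0.83 × √(9/2) = 0.83 × 2.121 = 1.761.
z_β = 1.761 − 1.960 = -0.199.
Power = Φ(-0.199) = 0.421.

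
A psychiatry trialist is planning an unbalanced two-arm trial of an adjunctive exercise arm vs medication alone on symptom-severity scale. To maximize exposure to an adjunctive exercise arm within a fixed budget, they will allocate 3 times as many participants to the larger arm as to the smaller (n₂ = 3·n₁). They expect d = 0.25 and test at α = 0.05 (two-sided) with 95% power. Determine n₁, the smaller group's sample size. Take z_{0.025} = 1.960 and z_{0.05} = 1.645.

n₁ = 278

With allocation ratio k = n₂/n₁ = 3, Var(x̄₁−x̄₂) = σ²(1/n₁ + 1/(k·n₁)) = σ²·(k+1)/(k·n₁).
So n₁ = (1 + 1/k)·((z_{α/2} + z_β)/d)² = 1.333 × (3.605/0.25)².
n₁ = 1.333 × 207.94 = 277.2.
Round up: n₁ = 278, giving n₂ = 3 × 278 = 834.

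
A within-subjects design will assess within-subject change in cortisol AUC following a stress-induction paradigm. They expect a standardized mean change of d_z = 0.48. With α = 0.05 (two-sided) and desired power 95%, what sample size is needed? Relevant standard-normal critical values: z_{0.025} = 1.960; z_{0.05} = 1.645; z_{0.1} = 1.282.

n = 57 pairs

For a paired (one-sample on differences) test: n = ((z_{α/2} + z_β) / d)².
z_{α/2} + z_β = 1.960 + 1.645 = 3.605.
n = (3.605 / 0.48)² = 7.510² = 56.41.
Round up.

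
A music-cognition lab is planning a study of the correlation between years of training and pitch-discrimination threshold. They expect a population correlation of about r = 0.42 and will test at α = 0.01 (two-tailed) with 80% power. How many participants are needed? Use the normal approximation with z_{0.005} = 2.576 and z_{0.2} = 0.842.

Fisher's z: C = ½·ln((1+r)/(1−r)) = ½·ln(2.4483) = 0.4477.
n = ((z_{α/2} + z_β)/C)² + 3.
(2.576 + 0.842) / 0.4477 = 3.418 / 0.4477 = 7.635.
n = 7.635² + 3 = 58.29 + 3 = 61.3.
Round up.

n = 62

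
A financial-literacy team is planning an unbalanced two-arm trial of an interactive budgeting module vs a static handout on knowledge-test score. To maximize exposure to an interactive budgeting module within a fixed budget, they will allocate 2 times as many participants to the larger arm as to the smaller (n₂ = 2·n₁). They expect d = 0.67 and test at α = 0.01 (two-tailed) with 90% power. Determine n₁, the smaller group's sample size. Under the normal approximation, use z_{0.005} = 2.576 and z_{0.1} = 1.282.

With allocation ratio k = n₂/n₁ = 2, Var(x̄₁−x̄₂) = σ²(1/n₁ + 1/(k·n₁)) = σ²·(k+1)/(k·n₁).
So n₁ = (1 + 1/k)·((z_{α/2} + z_β)/d)² = 1.500 × (3.858/0.67)².
n₁ = 1.500 × 33.16 = 49.7.
Round up: n₁ = 50, giving n₂ = 2 × 50 = 100.

n₁ = 50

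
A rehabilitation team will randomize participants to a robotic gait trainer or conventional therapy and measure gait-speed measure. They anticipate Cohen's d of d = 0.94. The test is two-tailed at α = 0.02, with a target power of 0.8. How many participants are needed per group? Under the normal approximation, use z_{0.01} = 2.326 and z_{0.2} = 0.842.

For two independent groups with equal n: n = 2·((z_{α/2} + z_β) / d)².
z_{α/2} + z_β = 2.326 + 0.842 = 3.168.
n = 2 × (3.168 / 0.94)² = 2 × 3.370² = 2 × 11.36 = 22.7.
Round up to the next whole participant.

n = 23 per group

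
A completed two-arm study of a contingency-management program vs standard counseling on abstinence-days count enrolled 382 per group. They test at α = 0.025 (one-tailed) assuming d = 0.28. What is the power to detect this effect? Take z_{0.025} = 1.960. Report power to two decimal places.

For two equal groups, power = Φ(d·√(n/2) − z_{α}).
d·√(n/2) = 0.28 × √(382/2) = 0.28 × 13.820 = 3.870.
z_β = 3.870 − 1.960 = 1.910.
Power = Φ(1.910) = 0.972.

power ≈ 0.97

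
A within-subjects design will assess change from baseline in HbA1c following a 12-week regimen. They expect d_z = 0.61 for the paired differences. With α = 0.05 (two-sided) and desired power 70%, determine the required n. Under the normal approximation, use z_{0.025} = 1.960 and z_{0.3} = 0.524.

n = 17 pairs

For a paired (one-sample on differences) test: n = ((z_{α/2} + z_β) / d)².
z_{α/2} + z_β = 1.960 + 0.524 = 2.484.
n = (2.484 / 0.61)² = 4.072² = 16.58.
Round up.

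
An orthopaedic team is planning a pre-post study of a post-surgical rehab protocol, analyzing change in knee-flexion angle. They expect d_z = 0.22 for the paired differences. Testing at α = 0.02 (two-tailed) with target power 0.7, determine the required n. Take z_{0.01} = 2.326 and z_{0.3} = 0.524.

n = 168 pairs

For a paired (one-sample on differences) test: n = ((z_{α/2} + z_β) / d)².
z_{α/2} + z_β = 2.326 + 0.524 = 2.850.
n = (2.850 / 0.22)² = 12.955² = 167.82.
Round up.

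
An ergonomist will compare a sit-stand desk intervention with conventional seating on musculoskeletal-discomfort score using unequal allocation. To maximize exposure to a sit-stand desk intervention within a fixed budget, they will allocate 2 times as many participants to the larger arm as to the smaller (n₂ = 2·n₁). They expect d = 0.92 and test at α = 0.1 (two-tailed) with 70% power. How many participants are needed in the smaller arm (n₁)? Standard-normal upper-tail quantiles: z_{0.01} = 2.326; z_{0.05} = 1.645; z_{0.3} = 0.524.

With allocation ratio k = n₂/n₁ = 2, Var(x̄₁−x̄₂) = σ²(1/n₁ + 1/(k·n₁)) = σ²·(k+1)/(k·n₁).
So n₁ = (1 + 1/k)·((z_{α/2} + z_β)/d)² = 1.500 × (2.169/0.92)².
n₁ = 1.500 × 5.56 = 8.3.
Round up: n₁ = 9, giving n₂ = 2 × 9 = 18.

n₁ = 9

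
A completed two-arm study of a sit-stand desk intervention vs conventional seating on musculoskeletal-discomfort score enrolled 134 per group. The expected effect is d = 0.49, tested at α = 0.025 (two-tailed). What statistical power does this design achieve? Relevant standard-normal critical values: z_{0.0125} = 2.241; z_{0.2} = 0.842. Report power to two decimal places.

For two equal groups, power = Φ(d·√(n/2) − z_{α/2}).
d·√(n/2) = 0.49 × √(134/2) = 0.49 × 8.185 = 4.011.
z_β = 4.011 − 2.241 = 1.770.
Power = Φ(1.770) = 0.962.

power ≈ 0.96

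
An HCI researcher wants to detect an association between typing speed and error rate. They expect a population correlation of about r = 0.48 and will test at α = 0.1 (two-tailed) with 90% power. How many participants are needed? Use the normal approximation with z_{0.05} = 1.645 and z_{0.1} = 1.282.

n = 35

Fisher's z: C = ½·ln((1+r)/(1−r)) = ½·ln(2.8462) = 0.5230.
n = ((z_{α/2} + z_β)/C)² + 3.
(1.645 + 1.282) / 0.5230 = 2.927 / 0.5230 = 5.597.
n = 5.597² + 3 = 31.32 + 3 = 34.3.
Round up.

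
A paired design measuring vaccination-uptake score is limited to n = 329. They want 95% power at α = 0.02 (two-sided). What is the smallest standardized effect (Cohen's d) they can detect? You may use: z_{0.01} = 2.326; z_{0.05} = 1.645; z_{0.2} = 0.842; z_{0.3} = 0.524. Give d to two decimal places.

For a single sample (or paired design) of n = 329: d_min = (z_{α/2} + z_β)/√n.
z-sum = 2.326 + 1.645 = 3.971.
d_min = 3.971 / √329 = 3.971 / 18.138 = 0.219.

d_min ≈ 0.22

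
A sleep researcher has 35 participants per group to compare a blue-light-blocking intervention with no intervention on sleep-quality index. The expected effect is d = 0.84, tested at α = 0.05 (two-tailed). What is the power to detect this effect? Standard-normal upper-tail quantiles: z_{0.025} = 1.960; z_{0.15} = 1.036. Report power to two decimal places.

For two equal groups, power = Φ(d·√(n/2) − z_{α/2}).
d·√(n/2) = 0.84 × √(35/2) = 0.84 × 4.183 = 3.514.
z_β = 3.514 − 1.960 = 1.554.
Power = Φ(1.554) = 0.940.

power ≈ 0.94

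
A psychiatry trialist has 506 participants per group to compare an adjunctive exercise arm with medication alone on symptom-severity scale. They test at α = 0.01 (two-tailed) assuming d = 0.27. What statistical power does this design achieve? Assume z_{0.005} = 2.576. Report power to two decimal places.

power ≈ 0.96

For two equal groups, power = Φ(d·√(n/2) − z_{α/2}).
d·√(n/2) = 0.27 × √(506/2) = 0.27 × 15.906 = 4.295.
z_β = 4.295 − 2.576 = 1.719.
Power = Φ(1.719) = 0.957.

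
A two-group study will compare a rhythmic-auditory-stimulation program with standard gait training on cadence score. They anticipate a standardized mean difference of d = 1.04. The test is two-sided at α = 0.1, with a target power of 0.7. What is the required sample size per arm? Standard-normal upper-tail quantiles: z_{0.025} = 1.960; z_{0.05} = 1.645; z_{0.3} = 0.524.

For two independent groups with equal n: n = 2·((z_{α/2} + z_β) / d)².
z_{α/2} + z_β = 1.645 + 0.524 = 2.169.
n = 2 × (2.169 / 1.04)² = 2 × 2.086² = 2 × 4.35 = 8.7.
Round up to the next whole participant.

n = 9 per group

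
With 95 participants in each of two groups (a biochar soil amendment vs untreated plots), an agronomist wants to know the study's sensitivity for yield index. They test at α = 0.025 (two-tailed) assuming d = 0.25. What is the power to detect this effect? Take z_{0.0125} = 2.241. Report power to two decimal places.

For two equal groups, power = Φ(d·√(n/2) − z_{α/2}).
d·√(n/2) = 0.25 × √(95/2) = 0.25 × 6.892 = 1.723.
z_β = 1.723 − 2.241 = -0.518.
Power = Φ(-0.518) = 0.302.

power ≈ 0.30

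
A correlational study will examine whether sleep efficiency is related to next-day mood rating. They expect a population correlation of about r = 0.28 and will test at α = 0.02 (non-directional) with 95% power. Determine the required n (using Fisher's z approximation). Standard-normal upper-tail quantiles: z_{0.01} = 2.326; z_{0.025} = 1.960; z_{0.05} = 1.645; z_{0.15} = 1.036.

Fisher's z: C = ½·ln((1+r)/(1−r)) = ½·ln(1.7778) = 0.2877.
n = ((z_{α/2} + z_β)/C)² + 3.
(2.326 + 1.645) / 0.2877 = 3.971 / 0.2877 = 13.803.
n = 13.803² + 3 = 190.51 + 3 = 193.5.
Round up.

n = 194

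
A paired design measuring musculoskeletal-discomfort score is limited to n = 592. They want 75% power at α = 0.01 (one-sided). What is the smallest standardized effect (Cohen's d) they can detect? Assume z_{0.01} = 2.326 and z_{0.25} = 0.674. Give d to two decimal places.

d_min ≈ 0.12

For a single sample (or paired design) of n = 592: d_min = (z_{α} + z_β)/√n.
z-sum = 2.326 + 0.674 = 3.000.
d_min = 3.000 / √592 = 3.000 / 24.331 = 0.123.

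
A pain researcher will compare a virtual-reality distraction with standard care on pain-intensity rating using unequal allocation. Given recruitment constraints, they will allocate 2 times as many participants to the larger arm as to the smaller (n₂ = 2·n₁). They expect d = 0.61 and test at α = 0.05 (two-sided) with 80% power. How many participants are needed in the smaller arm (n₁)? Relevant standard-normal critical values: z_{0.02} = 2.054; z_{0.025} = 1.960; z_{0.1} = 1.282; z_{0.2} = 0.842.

n₁ = 32

With allocation ratio k = n₂/n₁ = 2, Var(x̄₁−x̄₂) = σ²(1/n₁ + 1/(k·n₁)) = σ²·(k+1)/(k·n₁).
So n₁ = (1 + 1/k)·((z_{α/2} + z_β)/d)² = 1.500 × (2.802/0.61)².
n₁ = 1.500 × 21.10 = 31.6.
Round up: n₁ = 32, giving n₂ = 2 × 32 = 64.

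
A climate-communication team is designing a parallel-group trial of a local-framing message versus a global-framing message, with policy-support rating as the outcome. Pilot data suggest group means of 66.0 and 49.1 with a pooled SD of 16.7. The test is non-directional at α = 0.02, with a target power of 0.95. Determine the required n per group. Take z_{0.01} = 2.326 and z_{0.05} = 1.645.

n = 31 per group

Cohen's d = |M₁ − M₂| / SD_pooled = |66.0 − 49.1| / 16.7 = 16.9 / 16.7 = 1.012.
For two independent groups with equal n: n = 2·((z_{α/2} + z_β) / d)².
z_{α/2} + z_β = 2.326 + 1.645 = 3.971.
n = 2 × (3.971 / 1.012)² = 2 × 3.924² = 2 × 15.40 = 30.8.
Round up to the next whole participant.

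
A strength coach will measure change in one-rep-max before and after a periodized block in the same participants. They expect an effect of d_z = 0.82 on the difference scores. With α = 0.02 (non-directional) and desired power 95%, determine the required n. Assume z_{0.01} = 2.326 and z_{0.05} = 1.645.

n = 24 pairs

For a paired (one-sample on differences) test: n = ((z_{α/2} + z_β) / d)².
z_{α/2} + z_β = 2.326 + 1.645 = 3.971.
n = (3.971 / 0.82)² = 4.843² = 23.45.
Round up.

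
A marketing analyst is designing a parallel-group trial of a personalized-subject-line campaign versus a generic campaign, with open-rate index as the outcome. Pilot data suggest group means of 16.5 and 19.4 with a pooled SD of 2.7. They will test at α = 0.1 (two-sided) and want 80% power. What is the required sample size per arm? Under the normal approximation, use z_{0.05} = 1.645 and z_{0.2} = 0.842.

Cohen's d = |M₁ − M₂| / SD_pooled = |16.5 − 19.4| / 2.7 = 2.9 / 2.7 = 1.074.
For two independent groups with equal n: n = 2·((z_{α/2} + z_β) / d)².
z_{α/2} + z_β = 1.645 + 0.842 = 2.487.
n = 2 × (2.487 / 1.074)² = 2 × 2.316² = 2 × 5.36 = 10.7.
Round up to the next whole participant.

n = 11 per group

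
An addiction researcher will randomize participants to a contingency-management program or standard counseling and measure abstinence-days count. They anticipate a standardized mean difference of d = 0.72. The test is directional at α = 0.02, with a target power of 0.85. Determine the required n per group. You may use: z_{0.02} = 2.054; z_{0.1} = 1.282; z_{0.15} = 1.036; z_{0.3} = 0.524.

For two independent groups with equal n: n = 2·((z_{α} + z_β) / d)².
z_{α} + z_β = 2.054 + 1.036 = 3.090.
n = 2 × (3.090 / 0.72)² = 2 × 4.292² = 2 × 18.42 = 36.8.
Round up to the next whole participant.

n = 37 per group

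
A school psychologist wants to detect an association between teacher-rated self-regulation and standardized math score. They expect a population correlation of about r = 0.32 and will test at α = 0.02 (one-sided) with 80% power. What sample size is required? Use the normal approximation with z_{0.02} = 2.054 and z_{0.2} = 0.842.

n = 80

Fisher's z: C = ½·ln((1+r)/(1−r)) = ½·ln(1.9412) = 0.3316.
n = ((z_{α} + z_β)/C)² + 3.
(2.054 + 0.842) / 0.3316 = 2.896 / 0.3316 = 8.733.
n = 8.733² + 3 = 76.27 + 3 = 79.3.
Round up.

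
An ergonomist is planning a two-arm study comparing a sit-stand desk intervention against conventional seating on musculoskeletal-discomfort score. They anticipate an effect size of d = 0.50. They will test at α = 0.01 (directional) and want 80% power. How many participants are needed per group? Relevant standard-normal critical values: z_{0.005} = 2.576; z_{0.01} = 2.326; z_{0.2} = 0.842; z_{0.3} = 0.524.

n = 81 per group

For two independent groups with equal n: n = 2·((z_{α} + z_β) / d)².
z_{α} + z_β = 2.326 + 0.842 = 3.168.
n = 2 × (3.168 / 0.50)² = 2 × 6.336² = 2 × 40.14 = 80.3.
Round up to the next whole participant.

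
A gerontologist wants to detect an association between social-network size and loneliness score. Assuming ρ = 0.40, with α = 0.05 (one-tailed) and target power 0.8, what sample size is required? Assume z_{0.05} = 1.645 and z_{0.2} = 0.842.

Fisher's z: C = ½·ln((1+r)/(1−r)) = ½·ln(2.3333) = 0.4236.
n = ((z_{α} + z_β)/C)² + 3.
(1.645 + 0.842) / 0.4236 = 2.487 / 0.4236 = 5.871.
n = 5.871² + 3 = 34.47 + 3 = 37.5.
Round up.

n = 38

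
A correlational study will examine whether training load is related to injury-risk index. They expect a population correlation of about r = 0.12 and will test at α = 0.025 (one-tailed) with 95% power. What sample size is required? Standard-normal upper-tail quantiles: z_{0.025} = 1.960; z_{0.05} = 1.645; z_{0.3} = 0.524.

n = 897

Fisher's z: C = ½·ln((1+r)/(1−r)) = ½·ln(1.2727) = 0.1206.
n = ((z_{α} + z_β)/C)² + 3.
(1.960 + 1.645) / 0.1206 = 3.605 / 0.1206 = 29.892.
n = 29.892² + 3 = 893.54 + 3 = 896.5.
Round up.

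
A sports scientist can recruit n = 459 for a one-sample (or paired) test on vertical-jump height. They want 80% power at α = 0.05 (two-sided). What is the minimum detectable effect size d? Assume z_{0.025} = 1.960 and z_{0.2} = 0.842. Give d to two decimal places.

d_min ≈ 0.13

For a single sample (or paired design) of n = 459: d_min = (z_{α/2} + z_β)/√n.
z-sum = 1.960 + 0.842 = 2.802.
d_min = 2.802 / √459 = 2.802 / 21.424 = 0.131.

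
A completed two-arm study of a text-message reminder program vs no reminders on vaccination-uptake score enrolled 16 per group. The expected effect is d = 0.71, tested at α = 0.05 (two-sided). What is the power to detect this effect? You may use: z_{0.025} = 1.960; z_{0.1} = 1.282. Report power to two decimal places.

For two equal groups, power = Φ(d·√(n/2) − z_{α/2}).
d·√(n/2) = 0.71 × √(16/2) = 0.71 × 2.828 = 2.008.
z_β = 2.008 − 1.960 = 0.048.
Power = Φ(0.048) = 0.519.

power ≈ 0.52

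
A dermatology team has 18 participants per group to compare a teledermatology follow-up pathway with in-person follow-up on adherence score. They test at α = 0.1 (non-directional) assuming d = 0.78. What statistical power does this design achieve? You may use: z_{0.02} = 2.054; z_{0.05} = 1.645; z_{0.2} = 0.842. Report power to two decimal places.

power ≈ 0.76

For two equal groups, power = Φ(d·√(n/2) − z_{α/2}).
d·√(n/2) = 0.78 × √(18/2) = 0.78 × 3.000 = 2.340.
z_β = 2.340 − 1.645 = 0.695.
Power = Φ(0.695) = 0.756.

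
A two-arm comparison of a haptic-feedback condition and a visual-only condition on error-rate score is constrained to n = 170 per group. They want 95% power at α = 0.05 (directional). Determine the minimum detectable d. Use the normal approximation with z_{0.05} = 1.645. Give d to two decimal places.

d_min ≈ 0.36

For two independent groups of n = 170 each: d_min = (z_{α} + z_β)·√(2/n).
z-sum = 1.645 + 1.645 = 3.290.
d_min = 3.290 × √(2/170) = 3.290 × 0.1085 = 0.357.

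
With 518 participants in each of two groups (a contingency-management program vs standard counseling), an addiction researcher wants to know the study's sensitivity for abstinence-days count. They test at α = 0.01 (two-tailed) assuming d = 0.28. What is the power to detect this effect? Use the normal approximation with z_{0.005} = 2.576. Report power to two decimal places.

power ≈ 0.97

For two equal groups, power = Φ(d·√(n/2) − z_{α/2}).
d·√(n/2) = 0.28 × √(518/2) = 0.28 × 16.093 = 4.506.
z_β = 4.506 − 2.576 = 1.930.
Power = Φ(1.930) = 0.973.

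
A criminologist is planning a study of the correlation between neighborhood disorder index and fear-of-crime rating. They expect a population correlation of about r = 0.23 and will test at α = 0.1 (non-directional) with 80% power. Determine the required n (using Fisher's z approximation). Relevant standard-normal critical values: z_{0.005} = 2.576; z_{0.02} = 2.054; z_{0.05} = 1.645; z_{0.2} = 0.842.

Fisher's z: C = ½·ln((1+r)/(1−r)) = ½·ln(1.5974) = 0.2342.
n = ((z_{α/2} + z_β)/C)² + 3.
(1.645 + 0.842) / 0.2342 = 2.487 / 0.2342 = 10.619.
n = 10.619² + 3 = 112.77 + 3 = 115.8.
Round up.

n = 116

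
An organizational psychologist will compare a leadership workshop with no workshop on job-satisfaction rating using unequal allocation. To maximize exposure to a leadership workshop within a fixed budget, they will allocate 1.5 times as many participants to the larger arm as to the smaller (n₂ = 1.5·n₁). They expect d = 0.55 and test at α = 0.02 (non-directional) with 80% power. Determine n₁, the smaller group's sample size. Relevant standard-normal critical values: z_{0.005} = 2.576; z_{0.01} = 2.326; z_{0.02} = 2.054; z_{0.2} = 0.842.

With allocation ratio k = n₂/n₁ = 1.5, Var(x̄₁−x̄₂) = σ²(1/n₁ + 1/(k·n₁)) = σ²·(k+1)/(k·n₁).
So n₁ = (1 + 1/k)·((z_{α/2} + z_β)/d)² = 1.667 × (3.168/0.55)².
n₁ = 1.667 × 33.18 = 55.3.
Round up: n₁ = 56, giving n₂ = 1.5 × 56 = 84.

n₁ = 56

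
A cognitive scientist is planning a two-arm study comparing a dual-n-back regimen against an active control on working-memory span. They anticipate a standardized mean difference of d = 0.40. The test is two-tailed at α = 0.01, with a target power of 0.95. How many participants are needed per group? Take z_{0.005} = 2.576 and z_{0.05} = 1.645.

n = 223 per group

For two independent groups with equal n: n = 2·((z_{α/2} + z_β) / d)².
z_{α/2} + z_β = 2.576 + 1.645 = 4.221.
n = 2 × (4.221 / 0.40)² = 2 × 10.553² = 2 × 111.36 = 222.7.
Round up to the next whole participant.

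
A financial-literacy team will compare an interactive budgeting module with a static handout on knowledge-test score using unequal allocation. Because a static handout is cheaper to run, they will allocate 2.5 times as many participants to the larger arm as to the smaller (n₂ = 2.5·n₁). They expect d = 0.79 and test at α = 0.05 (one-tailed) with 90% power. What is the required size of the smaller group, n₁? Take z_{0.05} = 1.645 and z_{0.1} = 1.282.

n₁ = 20

With allocation ratio k = n₂/n₁ = 2.5, Var(x̄₁−x̄₂) = σ²(1/n₁ + 1/(k·n₁)) = σ²·(k+1)/(k·n₁).
So n₁ = (1 + 1/k)·((z_{α} + z_β)/d)² = 1.400 × (2.927/0.79)².
n₁ = 1.400 × 13.73 = 19.2.
Round up: n₁ = 20, giving n₂ = 2.5 × 20 = 50.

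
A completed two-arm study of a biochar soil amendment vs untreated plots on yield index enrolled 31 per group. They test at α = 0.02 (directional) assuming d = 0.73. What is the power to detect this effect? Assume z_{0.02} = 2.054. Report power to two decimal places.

For two equal groups, power = Φ(d·√(n/2) − z_{α}).
d·√(n/2) = 0.73 × √(31/2) = 0.73 × 3.937 = 2.874.
z_β = 2.874 − 2.054 = 0.820.
Power = Φ(0.820) = 0.794.

power ≈ 0.79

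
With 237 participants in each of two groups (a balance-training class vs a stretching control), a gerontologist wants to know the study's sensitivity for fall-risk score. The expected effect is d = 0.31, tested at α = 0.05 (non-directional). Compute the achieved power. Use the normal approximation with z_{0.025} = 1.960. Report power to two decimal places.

power ≈ 0.92

For two equal groups, power = Φ(d·√(n/2) − z_{α/2}).
d·√(n/2) = 0.31 × √(237/2) = 0.31 × 10.886 = 3.375.
z_β = 3.375 − 1.960 = 1.415.
Power = Φ(1.415) = 0.921.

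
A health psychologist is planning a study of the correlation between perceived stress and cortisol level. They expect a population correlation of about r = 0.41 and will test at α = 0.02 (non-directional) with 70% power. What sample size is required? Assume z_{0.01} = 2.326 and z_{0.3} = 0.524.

Fisher's z: C = ½·ln((1+r)/(1−r)) = ½·ln(2.3898) = 0.4356.
n = ((z_{α/2} + z_β)/C)² + 3.
(2.326 + 0.524) / 0.4356 = 2.850 / 0.4356 = 6.543.
n = 6.543² + 3 = 42.81 + 3 = 45.8.
Round up.

n = 46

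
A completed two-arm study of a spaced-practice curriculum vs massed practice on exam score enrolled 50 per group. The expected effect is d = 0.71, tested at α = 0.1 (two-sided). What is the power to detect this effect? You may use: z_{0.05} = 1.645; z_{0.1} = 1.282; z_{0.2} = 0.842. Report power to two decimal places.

power ≈ 0.97

For two equal groups, power = Φ(d·√(n/2) − z_{α/2}).
d·√(n/2) = 0.71 × √(50/2) = 0.71 × 5.000 = 3.550.
z_β = 3.550 − 1.645 = 1.905.
Power = Φ(1.905) = 0.972.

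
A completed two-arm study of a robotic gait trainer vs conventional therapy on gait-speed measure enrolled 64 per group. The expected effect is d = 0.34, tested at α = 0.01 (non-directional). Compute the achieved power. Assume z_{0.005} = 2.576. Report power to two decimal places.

power ≈ 0.26

For two equal groups, power = Φ(d·√(n/2) − z_{α/2}).
d·√(n/2) = 0.34 × √(64/2) = 0.34 × 5.657 = 1.923.
z_β = 1.923 − 2.576 = -0.653.
Power = Φ(-0.653) = 0.257.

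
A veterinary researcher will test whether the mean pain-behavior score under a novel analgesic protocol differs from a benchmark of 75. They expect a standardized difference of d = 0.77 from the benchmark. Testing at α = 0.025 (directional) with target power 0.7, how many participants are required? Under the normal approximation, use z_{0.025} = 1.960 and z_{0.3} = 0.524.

For a one-sample test: n = ((z_{α} + z_β) / d)².
z_{α} + z_β = 1.960 + 0.524 = 2.484.
n = (2.484 / 0.77)² = 3.226² = 10.41.
Round up.

n = 11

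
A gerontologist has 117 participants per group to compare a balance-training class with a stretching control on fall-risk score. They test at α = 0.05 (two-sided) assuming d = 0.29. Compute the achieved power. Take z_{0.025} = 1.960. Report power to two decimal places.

For two equal groups, power = Φ(d·√(n/2) − z_{α/2}).
d·√(n/2) = 0.29 × √(117/2) = 0.29 × 7.649 = 2.218.
z_β = 2.218 − 1.960 = 0.258.
Power = Φ(0.258) = 0.602.

power ≈ 0.60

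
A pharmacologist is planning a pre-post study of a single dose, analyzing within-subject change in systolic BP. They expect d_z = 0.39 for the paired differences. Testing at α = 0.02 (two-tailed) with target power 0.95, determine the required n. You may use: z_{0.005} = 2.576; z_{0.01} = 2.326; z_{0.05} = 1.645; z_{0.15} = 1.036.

n = 104 pairs

For a paired (one-sample on differences) test: n = ((z_{α/2} + z_β) / d)².
z_{α/2} + z_β = 2.326 + 1.645 = 3.971.
n = (3.971 / 0.39)² = 10.182² = 103.67.
Round up.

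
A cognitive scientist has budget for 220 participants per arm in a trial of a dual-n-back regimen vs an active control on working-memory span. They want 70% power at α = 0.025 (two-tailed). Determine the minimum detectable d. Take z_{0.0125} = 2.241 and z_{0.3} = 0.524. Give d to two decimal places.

d_min ≈ 0.26

For two independent groups of n = 220 each: d_min = (z_{α/2} + z_β)·√(2/n).
z-sum = 2.241 + 0.524 = 2.765.
d_min = 2.765 × √(2/220) = 2.765 × 0.0953 = 0.264.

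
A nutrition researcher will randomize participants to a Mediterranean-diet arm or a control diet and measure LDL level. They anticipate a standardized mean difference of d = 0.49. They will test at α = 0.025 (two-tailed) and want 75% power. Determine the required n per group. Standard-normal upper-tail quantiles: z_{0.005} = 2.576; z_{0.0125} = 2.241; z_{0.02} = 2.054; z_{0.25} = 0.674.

For two independent groups with equal n: n = 2·((z_{α/2} + z_β) / d)².
z_{α/2} + z_β = 2.241 + 0.674 = 2.915.
n = 2 × (2.915 / 0.49)² = 2 × 5.949² = 2 × 35.39 = 70.8.
Round up to the next whole participant.

n = 71 per group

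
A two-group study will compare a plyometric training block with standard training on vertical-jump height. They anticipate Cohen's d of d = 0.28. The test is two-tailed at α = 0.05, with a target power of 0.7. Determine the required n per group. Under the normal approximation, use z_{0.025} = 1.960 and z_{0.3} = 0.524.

n = 158 per group

For two independent groups with equal n: n = 2·((z_{α/2} + z_β) / d)².
z_{α/2} + z_β = 1.960 + 0.524 = 2.484.
n = 2 × (2.484 / 0.28)² = 2 × 8.871² = 2 × 78.70 = 157.4.
Round up to the next whole participant.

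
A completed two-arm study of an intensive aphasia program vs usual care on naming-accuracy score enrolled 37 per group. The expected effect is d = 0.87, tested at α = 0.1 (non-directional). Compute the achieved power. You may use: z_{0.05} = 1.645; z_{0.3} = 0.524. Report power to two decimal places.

For two equal groups, power = Φ(d·√(n/2) − z_{α/2}).
d·√(n/2) = 0.87 × √(37/2) = 0.87 × 4.301 = 3.742.
z_β = 3.742 − 1.645 = 2.097.
Power = Φ(2.097) = 0.982.

power ≈ 0.98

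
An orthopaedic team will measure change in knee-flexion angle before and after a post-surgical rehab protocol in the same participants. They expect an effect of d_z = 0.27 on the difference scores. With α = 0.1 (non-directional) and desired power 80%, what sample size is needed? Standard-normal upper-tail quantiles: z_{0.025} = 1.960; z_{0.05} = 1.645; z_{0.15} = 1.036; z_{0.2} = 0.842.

For a paired (one-sample on differences) test: n = ((z_{α/2} + z_β) / d)².
z_{α/2} + z_β = 1.645 + 0.842 = 2.487.
n = (2.487 / 0.27)² = 9.211² = 84.84.
Round up.

n = 85 pairs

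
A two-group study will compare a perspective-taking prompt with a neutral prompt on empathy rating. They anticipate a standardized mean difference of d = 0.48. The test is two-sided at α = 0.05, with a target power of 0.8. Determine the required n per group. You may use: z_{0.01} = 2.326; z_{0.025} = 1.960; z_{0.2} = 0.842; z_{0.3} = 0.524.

n = 69 per group

For two independent groups with equal n: n = 2·((z_{α/2} + z_β) / d)².
z_{α/2} + z_β = 1.960 + 0.842 = 2.802.
n = 2 × (2.802 / 0.48)² = 2 × 5.838² = 2 × 34.08 = 68.2.
Round up to the next whole participant.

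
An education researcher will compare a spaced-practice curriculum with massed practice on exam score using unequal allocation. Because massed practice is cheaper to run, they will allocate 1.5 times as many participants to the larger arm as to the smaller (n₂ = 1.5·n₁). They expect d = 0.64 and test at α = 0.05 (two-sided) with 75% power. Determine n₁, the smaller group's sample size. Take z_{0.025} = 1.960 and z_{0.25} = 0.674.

n₁ = 29

With allocation ratio k = n₂/n₁ = 1.5, Var(x̄₁−x̄₂) = σ²(1/n₁ + 1/(k·n₁)) = σ²·(k+1)/(k·n₁).
So n₁ = (1 + 1/k)·((z_{α/2} + z_β)/d)² = 1.667 × (2.634/0.64)².
n₁ = 1.667 × 16.94 = 28.2.
Round up: n₁ = 29, giving n₂ = ⌈1.5 × 29⌉ = ⌈43.5⌉ = 44.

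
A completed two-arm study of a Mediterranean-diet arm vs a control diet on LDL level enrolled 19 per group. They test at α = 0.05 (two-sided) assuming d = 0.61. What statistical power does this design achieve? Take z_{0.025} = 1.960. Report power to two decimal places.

For two equal groups, power = Φ(d·√(n/2) − z_{α/2}).
d·√(n/2) = 0.61 × √(19/2) = 0.61 × 3.082 = 1.880.
z_β = 1.880 − 1.960 = -0.080.
Power = Φ(-0.080) = 0.468.

power ≈ 0.47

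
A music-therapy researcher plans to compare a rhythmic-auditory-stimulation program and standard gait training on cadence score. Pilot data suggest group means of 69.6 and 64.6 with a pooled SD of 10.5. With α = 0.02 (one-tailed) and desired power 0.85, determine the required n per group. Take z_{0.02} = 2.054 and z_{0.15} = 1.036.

Cohen's d = |M₁ − M₂| / SD_pooled = |69.6 − 64.6| / 10.5 = 5.0 / 10.5 = 0.476.
For two independent groups with equal n: n = 2·((z_{α} + z_β) / d)².
z_{α} + z_β = 2.054 + 1.036 = 3.090.
n = 2 × (3.090 / 0.476)² = 2 × 6.492² = 2 × 42.14 = 84.3.
Round up to the next whole participant.

n = 85 per group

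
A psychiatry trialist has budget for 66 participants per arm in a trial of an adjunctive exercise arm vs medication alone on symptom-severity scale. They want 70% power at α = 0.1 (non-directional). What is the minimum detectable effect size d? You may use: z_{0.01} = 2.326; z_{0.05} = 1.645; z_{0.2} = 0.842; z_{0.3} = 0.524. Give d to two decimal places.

For two independent groups of n = 66 each: d_min = (z_{α/2} + z_β)·√(2/n).
z-sum = 1.645 + 0.524 = 2.169.
d_min = 2.169 × √(2/66) = 2.169 × 0.1741 = 0.378.

d_min ≈ 0.38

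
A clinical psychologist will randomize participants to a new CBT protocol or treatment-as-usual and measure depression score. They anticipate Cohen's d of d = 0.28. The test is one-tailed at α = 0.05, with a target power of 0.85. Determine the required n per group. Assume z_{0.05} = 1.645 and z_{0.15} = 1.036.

n = 184 per group

For two independent groups with equal n: n = 2·((z_{α} + z_β) / d)².
z_{α} + z_β = 1.645 + 1.036 = 2.681.
n = 2 × (2.681 / 0.28)² = 2 × 9.575² = 2 × 91.68 = 183.4.
Round up to the next whole participant.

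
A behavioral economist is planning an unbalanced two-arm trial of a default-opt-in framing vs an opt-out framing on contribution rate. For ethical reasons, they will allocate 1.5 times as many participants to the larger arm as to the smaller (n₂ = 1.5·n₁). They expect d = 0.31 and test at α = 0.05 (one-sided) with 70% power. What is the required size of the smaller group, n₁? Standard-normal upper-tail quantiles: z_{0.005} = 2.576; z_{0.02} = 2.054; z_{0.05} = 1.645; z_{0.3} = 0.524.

n₁ = 82

With allocation ratio k = n₂/n₁ = 1.5, Var(x̄₁−x̄₂) = σ²(1/n₁ + 1/(k·n₁)) = σ²·(k+1)/(k·n₁).
So n₁ = (1 + 1/k)·((z_{α} + z_β)/d)² = 1.667 × (2.169/0.31)².
n₁ = 1.667 × 48.95 = 81.6.
Round up: n₁ = 82, giving n₂ = 1.5 × 82 = 123.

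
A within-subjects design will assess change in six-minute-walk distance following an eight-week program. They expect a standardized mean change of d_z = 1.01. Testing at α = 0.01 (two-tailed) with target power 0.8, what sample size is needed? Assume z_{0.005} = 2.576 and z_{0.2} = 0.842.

For a paired (one-sample on differences) test: n = ((z_{α/2} + z_β) / d)².
z_{α/2} + z_β = 2.576 + 0.842 = 3.418.
n = (3.418 / 1.01)² = 3.384² = 11.45.
Round up.

n = 12 pairs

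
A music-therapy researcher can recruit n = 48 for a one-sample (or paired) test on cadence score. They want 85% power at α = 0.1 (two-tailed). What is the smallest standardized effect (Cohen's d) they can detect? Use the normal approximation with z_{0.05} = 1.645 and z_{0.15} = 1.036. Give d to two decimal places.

For a single sample (or paired design) of n = 48: d_min = (z_{α/2} + z_β)/√n.
z-sum = 1.645 + 1.036 = 2.681.
d_min = 2.681 / √48 = 2.681 / 6.928 = 0.387.

d_min ≈ 0.39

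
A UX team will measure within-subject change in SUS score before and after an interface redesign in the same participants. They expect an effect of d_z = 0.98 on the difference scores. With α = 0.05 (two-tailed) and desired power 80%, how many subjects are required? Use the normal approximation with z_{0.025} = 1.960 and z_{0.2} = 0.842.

n = 9 pairs

For a paired (one-sample on differences) test: n = ((z_{α/2} + z_β) / d)².
z_{α/2} + z_β = 1.960 + 0.842 = 2.802.
n = (2.802 / 0.98)² = 2.859² = 8.17.
Round up.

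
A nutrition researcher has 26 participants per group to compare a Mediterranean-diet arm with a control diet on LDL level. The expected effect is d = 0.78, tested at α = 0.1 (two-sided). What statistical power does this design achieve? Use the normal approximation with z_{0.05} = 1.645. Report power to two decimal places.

For two equal groups, power = Φ(d·√(n/2) − z_{α/2}).
d·√(n/2) = 0.78 × √(26/2) = 0.78 × 3.606 = 2.812.
z_β = 2.812 − 1.645 = 1.167.
Power = Φ(1.167) = 0.878.

power ≈ 0.88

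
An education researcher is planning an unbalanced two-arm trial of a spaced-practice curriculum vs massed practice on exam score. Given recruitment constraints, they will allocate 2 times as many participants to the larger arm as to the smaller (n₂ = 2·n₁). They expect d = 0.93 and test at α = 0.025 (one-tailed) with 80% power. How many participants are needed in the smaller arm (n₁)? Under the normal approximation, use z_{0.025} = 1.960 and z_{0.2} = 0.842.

With allocation ratio k = n₂/n₁ = 2, Var(x̄₁−x̄₂) = σ²(1/n₁ + 1/(k·n₁)) = σ²·(k+1)/(k·n₁).
So n₁ = (1 + 1/k)·((z_{α} + z_β)/d)² = 1.500 × (2.802/0.93)².
n₁ = 1.500 × 9.08 = 13.6.
Round up: n₁ = 14, giving n₂ = 2 × 14 = 28.

n₁ = 14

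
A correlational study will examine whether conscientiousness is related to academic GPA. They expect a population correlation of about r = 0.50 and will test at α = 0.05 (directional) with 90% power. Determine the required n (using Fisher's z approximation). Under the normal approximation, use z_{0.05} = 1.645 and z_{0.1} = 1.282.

Fisher's z: C = ½·ln((1+r)/(1−r)) = ½·ln(3.0000) = 0.5493.
n = ((z_{α} + z_β)/C)² + 3.
(1.645 + 1.282) / 0.5493 = 2.927 / 0.5493 = 5.329.
n = 5.329² + 3 = 28.39 + 3 = 31.4.
Round up.

n = 32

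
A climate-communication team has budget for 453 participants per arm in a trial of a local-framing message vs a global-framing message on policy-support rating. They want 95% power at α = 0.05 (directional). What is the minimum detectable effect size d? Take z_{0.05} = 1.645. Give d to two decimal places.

d_min ≈ 0.22

For two independent groups of n = 453 each: d_min = (z_{α} + z_β)·√(2/n).
z-sum = 1.645 + 1.645 = 3.290.
d_min = 3.290 × √(2/453) = 3.290 × 0.0664 = 0.219.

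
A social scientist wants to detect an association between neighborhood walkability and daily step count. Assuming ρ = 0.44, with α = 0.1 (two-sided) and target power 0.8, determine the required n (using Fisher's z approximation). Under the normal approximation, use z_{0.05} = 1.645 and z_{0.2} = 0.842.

n = 31

Fisher's z: C = ½·ln((1+r)/(1−r)) = ½·ln(2.5714) = 0.4722.
n = ((z_{α/2} + z_β)/C)² + 3.
(1.645 + 0.842) / 0.4722 = 2.487 / 0.4722 = 5.267.
n = 5.267² + 3 = 27.74 + 3 = 30.7.
Round up.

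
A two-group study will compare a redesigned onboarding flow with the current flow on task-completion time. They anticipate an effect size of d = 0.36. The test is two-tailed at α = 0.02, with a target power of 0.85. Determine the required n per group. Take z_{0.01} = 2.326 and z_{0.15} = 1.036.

n = 175 per group

For two independent groups with equal n: n = 2·((z_{α/2} + z_β) / d)².
z_{α/2} + z_β = 2.326 + 1.036 = 3.362.
n = 2 × (3.362 / 0.36)² = 2 × 9.339² = 2 × 87.21 = 174.4.
Round up to the next whole participant.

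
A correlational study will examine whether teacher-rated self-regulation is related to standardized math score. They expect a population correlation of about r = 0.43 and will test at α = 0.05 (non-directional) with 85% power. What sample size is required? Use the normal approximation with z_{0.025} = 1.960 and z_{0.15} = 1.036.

Fisher's z: C = ½·ln((1+r)/(1−r)) = ½·ln(2.5088) = 0.4599.
n = ((z_{α/2} + z_β)/C)² + 3.
(1.960 + 1.036) / 0.4599 = 2.996 / 0.4599 = 6.514.
n = 6.514² + 3 = 42.44 + 3 = 45.4.
Round up.

n = 46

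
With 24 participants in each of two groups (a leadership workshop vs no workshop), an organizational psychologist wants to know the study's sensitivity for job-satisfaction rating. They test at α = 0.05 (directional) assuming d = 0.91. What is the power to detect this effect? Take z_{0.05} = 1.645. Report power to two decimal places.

power ≈ 0.93

For two equal groups, power = Φ(d·√(n/2) − z_{α}).
d·√(n/2) = 0.91 × √(24/2) = 0.91 × 3.464 = 3.152.
z_β = 3.152 − 1.645 = 1.507.
Power = Φ(1.507) = 0.934.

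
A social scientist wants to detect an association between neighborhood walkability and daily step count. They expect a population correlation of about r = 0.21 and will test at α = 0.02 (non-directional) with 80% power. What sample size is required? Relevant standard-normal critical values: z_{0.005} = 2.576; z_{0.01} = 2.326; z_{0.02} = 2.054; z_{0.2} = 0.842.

Fisher's z: C = ½·ln((1+r)/(1−r)) = ½·ln(1.5316) = 0.2132.
n = ((z_{α/2} + z_β)/C)² + 3.
(2.326 + 0.842) / 0.2132 = 3.168 / 0.2132 = 14.859.
n = 14.859² + 3 = 220.80 + 3 = 223.8.
Round up.

n = 224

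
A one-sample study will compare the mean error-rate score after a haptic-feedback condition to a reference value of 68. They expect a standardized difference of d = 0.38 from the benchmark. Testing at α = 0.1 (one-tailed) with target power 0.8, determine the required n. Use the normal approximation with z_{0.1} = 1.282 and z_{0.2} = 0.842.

For a one-sample test: n = ((z_{α} + z_β) / d)².
z_{α} + z_β = 1.282 + 0.842 = 2.124.
n = (2.124 / 0.38)² = 5.589² = 31.24.
Round up.

n = 32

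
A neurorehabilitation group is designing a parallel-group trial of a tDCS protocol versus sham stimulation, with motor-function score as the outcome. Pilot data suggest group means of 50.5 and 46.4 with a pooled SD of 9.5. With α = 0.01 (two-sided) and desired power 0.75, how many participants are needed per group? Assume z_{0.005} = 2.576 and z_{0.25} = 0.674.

Cohen's d = |M₁ − M₂| / SD_pooled = |50.5 − 46.4| / 9.5 = 4.1 / 9.5 = 0.432.
For two independent groups with equal n: n = 2·((z_{α/2} + z_β) / d)².
z_{α/2} + z_β = 2.576 + 0.674 = 3.250.
n = 2 × (3.250 / 0.432)² = 2 × 7.523² = 2 × 56.60 = 113.2.
Round up to the next whole participant.

n = 114 per group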